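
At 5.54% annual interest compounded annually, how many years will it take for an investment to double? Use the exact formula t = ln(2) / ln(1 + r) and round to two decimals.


Doubling condition: (1 + r)^t = 2
Take ln of both sides: t × ln(1 + r) = ln(2)
t = ln(2) / ln(1 + r)
t = 0.693147 / 0.053920
t = 12.86

t = ln(2) / ln(1 + r) = 12.86 years


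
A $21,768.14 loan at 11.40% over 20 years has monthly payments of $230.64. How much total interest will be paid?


Total paid over the life of the loan = PMT × n.
Total paid = $230.64 × 240 = $55,353.60
Total interest = total paid − principal = $55,353.60 − $21,768.14 = $33,585.46

Total interest = (PMT × n) - PV = $33,585.46


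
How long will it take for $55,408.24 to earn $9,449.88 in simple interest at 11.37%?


Rearrange the simple interest formula for t:
I = P × r × t  ⇒  t = I / (P × r)
t = $9,449.88 / ($55,408.24 × 0.1137)
t = 1.5

t = I/(P×r) = 1.5 years


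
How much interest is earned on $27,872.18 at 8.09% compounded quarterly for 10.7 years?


Compound interest earned = final amount − principal.
A = P(1 + r/n)^(nt) = $27,872.18 × (1 + 0.0809/4)^(4 × 10.7) = $65,668.65
Interest = A − P = $65,668.65 − $27,872.18 = $37,796.47

Interest = A - P = $37,796.47


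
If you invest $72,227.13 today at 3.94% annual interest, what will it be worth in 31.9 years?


Future value formula: FV = PV × (1 + r)^t
FV = $72,227.13 × (1 + 0.0394)^31.9
FV = $72,227.13 × 3.43058772
FV = $247,781.51

FV = PV × (1 + r)^t = $247,781.51


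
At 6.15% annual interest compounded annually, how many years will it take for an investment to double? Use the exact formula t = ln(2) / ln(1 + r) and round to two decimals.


Doubling condition: (1 + r)^t = 2
Take ln of both sides: t × ln(1 + r) = ln(2)
t = ln(2) / ln(1 + r)
t = 0.693147 / 0.059683
t = 11.61

t = ln(2) / ln(1 + r) = 11.61 years


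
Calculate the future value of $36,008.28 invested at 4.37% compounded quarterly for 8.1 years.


Compound interest formula: A = P(1 + r/n)^(nt)
A = $36,008.28 × (1 + 0.0437/4)^(4 × 8.1)
Growth factor: (1 + 0.0437/4)^32.4 = 1.4219802
A = $36,008.28 × 1.4219802
A = $51,203.06

A = P(1 + r/n)^(nt) = $51,203.06


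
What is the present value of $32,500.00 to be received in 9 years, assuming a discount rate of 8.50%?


Present value formula: PV = FV / (1 + r)^t
PV = $32,500.00 / (1 + 0.085)^9
PV = $32,500.00 / 2.083856
PV = $15,596.09

PV = FV / (1 + r)^t = $15,596.09


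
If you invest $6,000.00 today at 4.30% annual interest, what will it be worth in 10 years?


Future value formula: FV = PV × (1 + r)^t
FV = $6,000.00 × (1 + 0.043)^10
FV = $6,000.00 × 1.523502
FV = $9,141.01

FV = PV × (1 + r)^t = $9,141.01


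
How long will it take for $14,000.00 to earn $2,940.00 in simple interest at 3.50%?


Rearrange the simple interest formula for t:
I = P × r × t  ⇒  t = I / (P × r)
t = $2,940.00 / ($14,000.00 × 0.035)
t = 6

t = I/(P×r) = 6 years


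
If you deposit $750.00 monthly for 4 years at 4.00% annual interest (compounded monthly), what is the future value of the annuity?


Future value of an ordinary annuity: FV = PMT × ((1 + r)^n − 1) / r
Monthly rate r = 0.04/12 ≈ 0.00333333, n = 48
FV = $750.00 × ((1 + 0.04/12)^48 − 1) / (0.04/12)
FV = $750.00 × 51.959601
FV = $38,969.70

FV = PMT × ((1+r)^n - 1)/r = $38,969.70


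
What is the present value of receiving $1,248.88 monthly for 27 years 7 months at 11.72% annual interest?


Present value of an ordinary annuity: PV = PMT × (1 − (1 + r)^(−n)) / r
Monthly rate r = 0.1172/12 ≈ 0.00976667, n = 331
PV = $1,248.88 × (1 − (1 + 0.1172/12)^(−331)) / (0.1172/12)
PV = $1,248.88 × 98.286162
PV = $122,747.62

PV = PMT × (1-(1+r)^(-n))/r = $122,747.62


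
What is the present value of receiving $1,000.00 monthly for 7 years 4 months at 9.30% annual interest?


Present value of an ordinary annuity: PV = PMT × (1 − (1 + r)^(−n)) / r
Monthly rate r = 0.093/12 = 0.00775, n = 88
PV = $1,000.00 × (1 − (1 + 0.093/12)^(−88)) / (0.093/12)
PV = $1,000.00 × 63.621182
PV = $63,621.18

PV = PMT × (1-(1+r)^(-n))/r = $63,621.18


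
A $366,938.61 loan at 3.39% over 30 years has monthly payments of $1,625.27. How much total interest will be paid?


Total paid over the life of the loan = PMT × n.
Total paid = $1,625.27 × 360 = $585,097.20
Total interest = total paid − principal = $585,097.20 − $366,938.61 = $218,158.59

Total interest = (PMT × n) - PV = $218,158.59


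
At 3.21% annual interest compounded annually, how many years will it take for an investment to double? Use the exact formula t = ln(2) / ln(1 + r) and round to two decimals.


Doubling condition: (1 + r)^t = 2
Take ln of both sides: t × ln(1 + r) = ln(2)
t = ln(2) / ln(1 + r)
t = 0.693147 / 0.031596
t = 21.94

t = ln(2) / ln(1 + r) = 21.94 years


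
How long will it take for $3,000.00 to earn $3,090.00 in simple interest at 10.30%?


Rearrange the simple interest formula for t:
I = P × r × t  ⇒  t = I / (P × r)
t = $3,090.00 / ($3,000.00 × 0.103)
t = 10

t = I/(P×r) = 10 years


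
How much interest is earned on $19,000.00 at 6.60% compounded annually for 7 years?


Compound interest earned = final amount − principal.
A = P(1 + r/n)^(nt) = $19,000.00 × (1 + 0.066/1)^(1 × 7) = $29,720.36
Interest = A − P = $29,720.36 − $19,000.00 = $10,720.36

Interest = A - P = $10,720.36


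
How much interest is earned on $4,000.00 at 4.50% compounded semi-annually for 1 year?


Compound interest earned = final amount − principal.
A = P(1 + r/n)^(nt) = $4,000.00 × (1 + 0.045/2)^(2 × 1) = $4,182.02
Interest = A − P = $4,182.02 − $4,000.00 = $182.02

Interest = A - P = $182.02


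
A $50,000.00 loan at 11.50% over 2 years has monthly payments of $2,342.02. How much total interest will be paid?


Total paid over the life of the loan = PMT × n.
Total paid = $2,342.02 × 24 = $56,208.48
Total interest = total paid − principal = $56,208.48 − $50,000.00 = $6,208.48

Total interest = (PMT × n) - PV = $6,208.48


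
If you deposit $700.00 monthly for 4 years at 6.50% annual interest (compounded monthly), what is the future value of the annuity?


Future value of an ordinary annuity: FV = PMT × ((1 + r)^n − 1) / r
Monthly rate r = 0.065/12 ≈ 0.00541667, n = 48
FV = $700.00 × ((1 + 0.065/12)^48 − 1) / (0.065/12)
FV = $700.00 × 54.649927
FV = $38,254.95

FV = PMT × ((1+r)^n - 1)/r = $38,254.95


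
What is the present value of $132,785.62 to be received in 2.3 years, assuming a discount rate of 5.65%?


Present value formula: PV = FV / (1 + r)^t
PV = $132,785.62 / (1 + 0.0565)^2.3
PV = $132,785.62 / 1.1347491
PV = $117,017.60

PV = FV / (1 + r)^t = $117,017.60


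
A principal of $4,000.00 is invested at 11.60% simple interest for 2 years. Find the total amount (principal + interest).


Total amount formula: A = P(1 + rt) = P + P·r·t
Interest: I = P × r × t = $4,000.00 × 0.116 × 2 = $928.00
A = P + I = $4,000.00 + $928.00 = $4,928.00

A = P + I = P(1 + rt) = $4,928.00


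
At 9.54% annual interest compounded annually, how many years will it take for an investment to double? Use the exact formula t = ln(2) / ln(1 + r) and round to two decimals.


Doubling condition: (1 + r)^t = 2
Take ln of both sides: t × ln(1 + r) = ln(2)
t = ln(2) / ln(1 + r)
t = 0.693147 / 0.091120
t = 7.61

t = ln(2) / ln(1 + r) = 7.61 years


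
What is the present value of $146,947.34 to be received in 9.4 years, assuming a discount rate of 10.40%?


Present value formula: PV = FV / (1 + r)^t
PV = $146,947.34 / (1 + 0.104)^9.4
PV = $146,947.34 / 2.534599
PV = $57,976.56

PV = FV / (1 + r)^t = $57,976.56


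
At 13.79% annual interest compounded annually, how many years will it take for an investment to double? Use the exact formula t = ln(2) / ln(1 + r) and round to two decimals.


Doubling condition: (1 + r)^t = 2
Take ln of both sides: t × ln(1 + r) = ln(2)
t = ln(2) / ln(1 + r)
t = 0.693147 / 0.129184
t = 5.37

t = ln(2) / ln(1 + r) = 5.37 years


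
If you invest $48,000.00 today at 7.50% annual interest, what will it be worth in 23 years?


Future value formula: FV = PV × (1 + r)^t
FV = $48,000.00 × (1 + 0.075)^23
FV = $48,000.00 × 5.277092
FV = $253,300.42

FV = PV × (1 + r)^t = $253,300.42


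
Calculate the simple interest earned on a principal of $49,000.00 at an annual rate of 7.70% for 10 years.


Simple interest formula: I = P × r × t
I = $49,000.00 × 0.077 × 10
I = $37,730.00

I = P × r × t = $37,730.00


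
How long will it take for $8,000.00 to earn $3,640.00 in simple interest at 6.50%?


Rearrange the simple interest formula for t:
I = P × r × t  ⇒  t = I / (P × r)
t = $3,640.00 / ($8,000.00 × 0.065)
t = 7

t = I/(P×r) = 7 years


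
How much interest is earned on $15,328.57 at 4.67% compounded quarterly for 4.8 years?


Compound interest earned = final amount − principal.
A = P(1 + r/n)^(nt) = $15,328.57 × (1 + 0.0467/4)^(4 × 4.8) = $19,155.31
Interest = A − P = $19,155.31 − $15,328.57 = $3,826.74

Interest = A - P = $3,826.74


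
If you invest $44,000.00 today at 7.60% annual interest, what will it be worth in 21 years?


Future value formula: FV = PV × (1 + r)^t
FV = $44,000.00 × (1 + 0.076)^21
FV = $44,000.00 × 4.6564795
FV = $204,885.10

FV = PV × (1 + r)^t = $204,885.10


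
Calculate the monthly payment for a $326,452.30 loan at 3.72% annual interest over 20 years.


Loan payment formula: PMT = PV × r / (1 − (1 + r)^(−n))
Monthly rate r = 0.0372/12 = 0.0031, n = 240 months
Denominator: 1 − (1 + 0.0372/12)^(−240) = 0.524244
PMT = $326,452.30 × (0.0372/12) / 0.524244
PMT = $1,930.40 per month

PMT = PV × r / (1-(1+r)^(-n)) = $1,930.40/month


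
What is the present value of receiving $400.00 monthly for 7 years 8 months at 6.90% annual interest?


Present value of an ordinary annuity: PV = PMT × (1 − (1 + r)^(−n)) / r
Monthly rate r = 0.069/12 = 0.00575, n = 92
PV = $400.00 × (1 − (1 + 0.069/12)^(−92)) / (0.069/12)
PV = $400.00 × 71.289180
PV = $28,515.67

PV = PMT × (1-(1+r)^(-n))/r = $28,515.67


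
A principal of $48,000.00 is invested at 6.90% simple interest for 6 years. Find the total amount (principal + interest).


Total amount formula: A = P(1 + rt) = P + P·r·t
Interest: I = P × r × t = $48,000.00 × 0.069 × 6 = $19,872.00
A = P + I = $48,000.00 + $19,872.00 = $67,872.00

A = P + I = P(1 + rt) = $67,872.00


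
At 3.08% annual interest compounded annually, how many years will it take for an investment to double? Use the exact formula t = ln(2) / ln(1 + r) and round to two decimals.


Doubling condition: (1 + r)^t = 2
Take ln of both sides: t × ln(1 + r) = ln(2)
t = ln(2) / ln(1 + r)
t = 0.693147 / 0.030335
t = 22.85

t = ln(2) / ln(1 + r) = 22.85 years


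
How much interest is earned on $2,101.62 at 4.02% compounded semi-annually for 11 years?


Compound interest earned = final amount − principal.
A = P(1 + r/n)^(nt) = $2,101.62 × (1 + 0.0402/2)^(2 × 11) = $3,256.08
Interest = A − P = $3,256.08 − $2,101.62 = $1,154.46

Interest = A - P = $1,154.46


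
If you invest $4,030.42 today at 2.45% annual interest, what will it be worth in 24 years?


Future value formula: FV = PV × (1 + r)^t
FV = $4,030.42 × (1 + 0.0245)^24
FV = $4,030.42 × 1.787669
FV = $7,205.06

FV = PV × (1 + r)^t = $7,205.06


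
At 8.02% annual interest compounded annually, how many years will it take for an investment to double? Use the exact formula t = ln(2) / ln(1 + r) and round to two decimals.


Doubling condition: (1 + r)^t = 2
Take ln of both sides: t × ln(1 + r) = ln(2)
t = ln(2) / ln(1 + r)
t = 0.693147 / 0.077146
t = 8.98

t = ln(2) / ln(1 + r) = 8.98 years


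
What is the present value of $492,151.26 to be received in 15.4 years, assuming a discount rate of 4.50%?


Present value formula: PV = FV / (1 + r)^t
PV = $492,151.26 / (1 + 0.045)^15.4
PV = $492,151.26 / 1.96965822
PV = $249,866.32

PV = FV / (1 + r)^t = $249,866.32


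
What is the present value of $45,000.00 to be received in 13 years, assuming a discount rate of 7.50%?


Present value formula: PV = FV / (1 + r)^t
PV = $45,000.00 / (1 + 0.075)^13
PV = $45,000.00 / 2.560413
PV = $17,575.29

PV = FV / (1 + r)^t = $17,575.29


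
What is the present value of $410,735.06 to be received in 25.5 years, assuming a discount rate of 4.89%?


Present value formula: PV = FV / (1 + r)^t
PV = $410,735.06 / (1 + 0.0489)^25.5
PV = $410,735.06 / 3.378463
PV = $121,574.53

PV = FV / (1 + r)^t = $121,574.53


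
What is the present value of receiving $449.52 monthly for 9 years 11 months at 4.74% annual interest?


Present value of an ordinary annuity: PV = PMT × (1 − (1 + r)^(−n)) / r
Monthly rate r = 0.0474/12 = 0.00395, n = 119
PV = $449.52 × (1 − (1 + 0.0474/12)^(−119)) / (0.0474/12)
PV = $449.52 × 94.797480
PV = $42,613.36

PV = PMT × (1-(1+r)^(-n))/r = $42,613.36


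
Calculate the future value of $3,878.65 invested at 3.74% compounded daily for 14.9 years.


Compound interest formula: A = P(1 + r/n)^(nt)
A = $3,878.65 × (1 + 0.0374/365)^(365 × 14.9)
Growth factor: (1 + 0.0374/365)^5438.5 = 1.745832
A = $3,878.65 × 1.745832
A = $6,771.47

A = P(1 + r/n)^(nt) = $6,771.47


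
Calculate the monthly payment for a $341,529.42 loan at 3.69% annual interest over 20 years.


Loan payment formula: PMT = PV × r / (1 − (1 + r)^(−n))
Monthly rate r = 0.0369/12 = 0.003075, n = 240 months
Denominator: 1 − (1 + 0.0369/12)^(−240) = 0.521389
PMT = $341,529.42 × (0.0369/12) / 0.521389
PMT = $2,014.24 per month

PMT = PV × r / (1-(1+r)^(-n)) = $2,014.24/month


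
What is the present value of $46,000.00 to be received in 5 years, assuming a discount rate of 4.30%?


Present value formula: PV = FV / (1 + r)^t
PV = $46,000.00 / (1 + 0.043)^5
PV = $46,000.00 / 1.2343023
PV = $37,268.02

PV = FV / (1 + r)^t = $37,268.02


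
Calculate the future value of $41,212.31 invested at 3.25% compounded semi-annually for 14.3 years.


Compound interest formula: A = P(1 + r/n)^(nt)
A = $41,212.31 × (1 + 0.0325/2)^(2 × 14.3)
Growth factor: (1 + 0.0325/2)^28.6 = 1.5856816
A = $41,212.31 × 1.5856816
A = $65,349.60

A = P(1 + r/n)^(nt) = $65,349.60


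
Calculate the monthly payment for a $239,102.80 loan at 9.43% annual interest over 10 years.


Loan payment formula: PMT = PV × r / (1 − (1 + r)^(−n))
Monthly rate r = 0.0943/12 ≈ 0.00785833, n = 120 months
Denominator: 1 − (1 + 0.0943/12)^(−120) = 0.609104
PMT = $239,102.80 × (0.0943/12) / 0.609104
PMT = $3,084.78 per month

PMT = PV × r / (1-(1+r)^(-n)) = $3,084.78/month


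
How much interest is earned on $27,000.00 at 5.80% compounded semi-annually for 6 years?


Compound interest earned = final amount − principal.
A = P(1 + r/n)^(nt) = $27,000.00 × (1 + 0.058/2)^(2 × 6) = $38,049.44
Interest = A − P = $38,049.44 − $27,000.00 = $11,049.44

Interest = A - P = $11,049.44


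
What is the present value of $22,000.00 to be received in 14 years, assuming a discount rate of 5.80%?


Present value formula: PV = FV / (1 + r)^t
PV = $22,000.00 / (1 + 0.058)^14
PV = $22,000.00 / 2.201909
PV = $9,991.33

PV = FV / (1 + r)^t = $9,991.33


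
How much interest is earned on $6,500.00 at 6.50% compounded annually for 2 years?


Compound interest earned = final amount − principal.
A = P(1 + r/n)^(nt) = $6,500.00 × (1 + 0.065/1)^(1 × 2) = $7,372.46
Interest = A − P = $7,372.46 − $6,500.00 = $872.46

Interest = A - P = $872.46


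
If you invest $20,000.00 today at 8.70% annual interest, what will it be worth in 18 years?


Future value formula: FV = PV × (1 + r)^t
FV = $20,000.00 × (1 + 0.087)^18
FV = $20,000.00 × 4.488816
FV = $89,776.32

FV = PV × (1 + r)^t = $89,776.32


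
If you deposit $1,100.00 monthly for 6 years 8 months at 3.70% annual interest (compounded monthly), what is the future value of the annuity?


Future value of an ordinary annuity: FV = PMT × ((1 + r)^n − 1) / r
Monthly rate r = 0.037/12 ≈ 0.00308333, n = 80
FV = $1,100.00 × ((1 + 0.037/12)^80 − 1) / (0.037/12)
FV = $1,100.00 × 90.573044
FV = $99,630.35

FV = PMT × ((1+r)^n - 1)/r = $99,630.35


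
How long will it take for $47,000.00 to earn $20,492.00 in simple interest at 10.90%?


Rearrange the simple interest formula for t:
I = P × r × t  ⇒  t = I / (P × r)
t = $20,492.00 / ($47,000.00 × 0.109)
t = 4

t = I/(P×r) = 4 years


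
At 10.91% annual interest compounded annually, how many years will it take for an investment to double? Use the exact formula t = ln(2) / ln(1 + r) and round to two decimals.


Doubling condition: (1 + r)^t = 2
Take ln of both sides: t × ln(1 + r) = ln(2)
t = ln(2) / ln(1 + r)
t = 0.693147 / 0.103549
t = 6.69

t = ln(2) / ln(1 + r) = 6.69 years


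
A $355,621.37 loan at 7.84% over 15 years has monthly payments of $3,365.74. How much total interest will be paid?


Total paid over the life of the loan = PMT × n.
Total paid = $3,365.74 × 180 = $605,833.20
Total interest = total paid − principal = $605,833.20 − $355,621.37 = $250,211.83

Total interest = (PMT × n) - PV = $250,211.83


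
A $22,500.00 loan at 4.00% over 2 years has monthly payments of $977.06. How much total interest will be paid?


Total paid over the life of the loan = PMT × n.
Total paid = $977.06 × 24 = $23,449.44
Total interest = total paid − principal = $23,449.44 − $22,500.00 = $949.44

Total interest = (PMT × n) - PV = $949.44


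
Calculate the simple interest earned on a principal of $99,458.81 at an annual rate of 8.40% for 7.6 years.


Simple interest formula: I = P × r × t
I = $99,458.81 × 0.084 × 7.6
I = $63,494.50

I = P × r × t = $63,494.50


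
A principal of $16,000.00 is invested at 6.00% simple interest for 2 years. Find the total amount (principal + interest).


Total amount formula: A = P(1 + rt) = P + P·r·t
Interest: I = P × r × t = $16,000.00 × 0.06 × 2 = $1,920.00
A = P + I = $16,000.00 + $1,920.00 = $17,920.00

A = P + I = P(1 + rt) = $17,920.00


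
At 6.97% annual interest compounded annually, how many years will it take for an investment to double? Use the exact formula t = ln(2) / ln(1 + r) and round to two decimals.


Doubling condition: (1 + r)^t = 2
Take ln of both sides: t × ln(1 + r) = ln(2)
t = ln(2) / ln(1 + r)
t = 0.693147 / 0.067378
t = 10.29

t = ln(2) / ln(1 + r) = 10.29 years


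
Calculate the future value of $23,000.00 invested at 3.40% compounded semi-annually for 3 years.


Compound interest formula: A = P(1 + r/n)^(nt)
A = $23,000.00 × (1 + 0.034/2)^(2 × 3)
Growth factor: (1 + 0.034/2)^6 = 1.1064345
A = $23,000.00 × 1.1064345
A = $25,447.99

A = P(1 + r/n)^(nt) = $25,447.99


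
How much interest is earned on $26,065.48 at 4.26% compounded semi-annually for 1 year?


Compound interest earned = final amount − principal.
A = P(1 + r/n)^(nt) = $26,065.48 × (1 + 0.0426/2)^(2 × 1) = $27,187.70
Interest = A − P = $27,187.70 − $26,065.48 = $1,122.22

Interest = A - P = $1,122.22


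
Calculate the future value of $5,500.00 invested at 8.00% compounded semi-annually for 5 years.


Compound interest formula: A = P(1 + r/n)^(nt)
A = $5,500.00 × (1 + 0.08/2)^(2 × 5)
Growth factor: (1 + 0.08/2)^10 = 1.480244
A = $5,500.00 × 1.480244
A = $8,141.34

A = P(1 + r/n)^(nt) = $8,141.34


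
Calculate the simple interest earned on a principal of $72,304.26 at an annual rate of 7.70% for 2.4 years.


Simple interest formula: I = P × r × t
I = $72,304.26 × 0.077 × 2.4
I = $13,361.83

I = P × r × t = $13,361.83


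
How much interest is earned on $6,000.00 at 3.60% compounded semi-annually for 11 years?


Compound interest earned = final amount − principal.
A = P(1 + r/n)^(nt) = $6,000.00 × (1 + 0.036/2)^(2 × 11) = $8,883.87
Interest = A − P = $8,883.87 − $6,000.00 = $2,883.87

Interest = A - P = $2,883.87


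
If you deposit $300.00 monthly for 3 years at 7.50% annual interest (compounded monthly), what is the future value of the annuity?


Future value of an ordinary annuity: FV = PMT × ((1 + r)^n − 1) / r
Monthly rate r = 0.075/12 = 0.00625, n = 36
FV = $300.00 × ((1 + 0.075/12)^36 − 1) / (0.075/12)
FV = $300.00 × 40.231382
FV = $12,069.41

FV = PMT × ((1+r)^n - 1)/r = $12,069.41


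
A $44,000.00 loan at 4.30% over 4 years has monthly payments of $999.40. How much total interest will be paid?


Total paid over the life of the loan = PMT × n.
Total paid = $999.40 × 48 = $47,971.20
Total interest = total paid − principal = $47,971.20 − $44,000.00 = $3,971.20

Total interest = (PMT × n) - PV = $3,971.20


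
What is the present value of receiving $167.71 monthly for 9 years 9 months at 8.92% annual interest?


Present value of an ordinary annuity: PV = PMT × (1 − (1 + r)^(−n)) / r
Monthly rate r = 0.0892/12 ≈ 0.00743333, n = 117
PV = $167.71 × (1 − (1 + 0.0892/12)^(−117)) / (0.0892/12)
PV = $167.71 × 77.969413
PV = $13,076.25

PV = PMT × (1-(1+r)^(-n))/r = $13,076.25


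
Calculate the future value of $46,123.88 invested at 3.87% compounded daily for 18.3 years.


Compound interest formula: A = P(1 + r/n)^(nt)
A = $46,123.88 × (1 + 0.0387/365)^(365 × 18.3)
Growth factor: (1 + 0.0387/365)^6679.5 = 2.0302774
A = $46,123.88 × 2.0302774
A = $93,644.27

A = P(1 + r/n)^(nt) = $93,644.27


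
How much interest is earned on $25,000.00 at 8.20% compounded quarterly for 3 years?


Compound interest earned = final amount − principal.
A = P(1 + r/n)^(nt) = $25,000.00 × (1 + 0.082/4)^(4 × 3) = $31,893.05
Interest = A − P = $31,893.05 − $25,000.00 = $6,893.05

Interest = A - P = $6,893.05


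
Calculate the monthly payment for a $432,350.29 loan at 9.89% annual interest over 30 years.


Loan payment formula: PMT = PV × r / (1 − (1 + r)^(−n))
Monthly rate r = 0.0989/12 ≈ 0.00824167, n = 360 months
Denominator: 1 − (1 + 0.0989/12)^(−360) = 0.947913
PMT = $432,350.29 × (0.0989/12) / 0.947913
PMT = $3,759.09 per month

PMT = PV × r / (1-(1+r)^(-n)) = $3,759.09/month


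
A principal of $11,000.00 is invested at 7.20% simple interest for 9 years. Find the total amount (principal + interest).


Total amount formula: A = P(1 + rt) = P + P·r·t
Interest: I = P × r × t = $11,000.00 × 0.072 × 9 = $7,128.00
A = P + I = $11,000.00 + $7,128.00 = $18,128.00

A = P + I = P(1 + rt) = $18,128.00


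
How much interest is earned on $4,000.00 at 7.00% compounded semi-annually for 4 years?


Compound interest earned = final amount − principal.
A = P(1 + r/n)^(nt) = $4,000.00 × (1 + 0.07/2)^(2 × 4) = $5,267.24
Interest = A − P = $5,267.24 − $4,000.00 = $1,267.24

Interest = A - P = $1,267.24


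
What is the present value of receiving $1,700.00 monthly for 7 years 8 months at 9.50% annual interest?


Present value of an ordinary annuity: PV = PMT × (1 − (1 + r)^(−n)) / r
Monthly rate r = 0.095/12 ≈ 0.00791667, n = 92
PV = $1,700.00 × (1 − (1 + 0.095/12)^(−92)) / (0.095/12)
PV = $1,700.00 × 65.166419
PV = $110,782.91

PV = PMT × (1-(1+r)^(-n))/r = $110,782.91


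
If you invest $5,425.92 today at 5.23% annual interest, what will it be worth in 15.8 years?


Future value formula: FV = PV × (1 + r)^t
FV = $5,425.92 × (1 + 0.0523)^15.8
FV = $5,425.92 × 2.237717
FV = $12,141.67

FV = PV × (1 + r)^t = $12,141.67


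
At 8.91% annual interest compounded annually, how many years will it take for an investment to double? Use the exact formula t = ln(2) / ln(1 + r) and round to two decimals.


Doubling condition: (1 + r)^t = 2
Take ln of both sides: t × ln(1 + r) = ln(2)
t = ln(2) / ln(1 + r)
t = 0.693147 / 0.085352
t = 8.12

t = ln(2) / ln(1 + r) = 8.12 years


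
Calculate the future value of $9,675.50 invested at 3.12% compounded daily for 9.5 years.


Compound interest formula: A = P(1 + r/n)^(nt)
A = $9,675.50 × (1 + 0.0312/365)^(365 × 9.5)
Growth factor: (1 + 0.0312/365)^3467.5 = 1.344991
A = $9,675.50 × 1.344991
A = $13,013.46

A = P(1 + r/n)^(nt) = $13,013.46


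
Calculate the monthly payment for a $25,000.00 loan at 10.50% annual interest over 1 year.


Loan payment formula: PMT = PV × r / (1 − (1 + r)^(−n))
Monthly rate r = 0.105/12 = 0.00875, n = 12 months
Denominator: 1 − (1 + 0.105/12)^(−12) = 0.099264
PMT = $25,000.00 × (0.105/12) / 0.099264
PMT = $2,203.72 per month

PMT = PV × r / (1-(1+r)^(-n)) = $2,203.72/month


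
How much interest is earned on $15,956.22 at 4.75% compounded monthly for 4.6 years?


Compound interest earned = final amount − principal.
A = P(1 + r/n)^(nt) = $15,956.22 × (1 + 0.0475/12)^(12 × 4.6) = $19,844.31
Interest = A − P = $19,844.31 − $15,956.22 = $3,888.09

Interest = A - P = $3,888.09


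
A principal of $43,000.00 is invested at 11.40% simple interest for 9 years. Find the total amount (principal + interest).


Total amount formula: A = P(1 + rt) = P + P·r·t
Interest: I = P × r × t = $43,000.00 × 0.114 × 9 = $44,118.00
A = P + I = $43,000.00 + $44,118.00 = $87,118.00

A = P + I = P(1 + rt) = $87,118.00


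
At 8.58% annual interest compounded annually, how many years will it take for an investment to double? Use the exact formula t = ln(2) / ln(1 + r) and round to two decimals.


Doubling condition: (1 + r)^t = 2
Take ln of both sides: t × ln(1 + r) = ln(2)
t = ln(2) / ln(1 + r)
t = 0.693147 / 0.082317
t = 8.42

t = ln(2) / ln(1 + r) = 8.42 years


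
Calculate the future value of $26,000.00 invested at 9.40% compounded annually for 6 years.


Compound interest formula: A = P(1 + r/n)^(nt)
A = $26,000.00 × (1 + 0.094/1)^(1 × 6)
Growth factor: (1 + 0.094/1)^6 = 1.71436753
A = $26,000.00 × 1.71436753
A = $44,573.56

A = P(1 + r/n)^(nt) = $44,573.56


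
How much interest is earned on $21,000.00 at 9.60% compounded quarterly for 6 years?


Compound interest earned = final amount − principal.
A = P(1 + r/n)^(nt) = $21,000.00 × (1 + 0.096/4)^(4 × 6) = $37,103.79
Interest = A − P = $37,103.79 − $21,000.00 = $16,103.79

Interest = A - P = $16,103.79


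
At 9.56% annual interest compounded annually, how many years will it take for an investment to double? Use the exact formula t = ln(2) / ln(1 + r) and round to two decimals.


Doubling condition: (1 + r)^t = 2
Take ln of both sides: t × ln(1 + r) = ln(2)
t = ln(2) / ln(1 + r)
t = 0.693147 / 0.091302
t = 7.59

t = ln(2) / ln(1 + r) = 7.59 years


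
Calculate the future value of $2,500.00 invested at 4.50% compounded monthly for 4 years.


Compound interest formula: A = P(1 + r/n)^(nt)
A = $2,500.00 × (1 + 0.045/12)^(12 × 4)
Growth factor: (1 + 0.045/12)^48 = 1.1968144
A = $2,500.00 × 1.1968144
A = $2,992.04

A = P(1 + r/n)^(nt) = $2,992.04


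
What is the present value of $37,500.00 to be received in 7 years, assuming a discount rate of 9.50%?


Present value formula: PV = FV / (1 + r)^t
PV = $37,500.00 / (1 + 0.095)^7
PV = $37,500.00 / 1.8875516
PV = $19,867.01

PV = FV / (1 + r)^t = $19,867.01


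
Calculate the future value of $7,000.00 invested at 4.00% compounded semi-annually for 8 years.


Compound interest formula: A = P(1 + r/n)^(nt)
A = $7,000.00 × (1 + 0.04/2)^(2 × 8)
Growth factor: (1 + 0.04/2)^16 = 1.372786
A = $7,000.00 × 1.372786
A = $9,609.50

A = P(1 + r/n)^(nt) = $9,609.50


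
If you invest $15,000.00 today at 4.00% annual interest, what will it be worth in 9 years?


Future value formula: FV = PV × (1 + r)^t
FV = $15,000.00 × (1 + 0.04)^9
FV = $15,000.00 × 1.423312
FV = $21,349.68

FV = PV × (1 + r)^t = $21,349.68


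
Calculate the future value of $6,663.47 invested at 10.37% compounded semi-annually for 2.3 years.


Compound interest formula: A = P(1 + r/n)^(nt)
A = $6,663.47 × (1 + 0.1037/2)^(2 × 2.3)
Growth factor: (1 + 0.1037/2)^4.6 = 1.261791
A = $6,663.47 × 1.261791
A = $8,407.91

A = P(1 + r/n)^(nt) = $8,407.91


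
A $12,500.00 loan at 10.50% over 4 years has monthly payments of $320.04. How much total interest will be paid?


Total paid over the life of the loan = PMT × n.
Total paid = $320.04 × 48 = $15,361.92
Total interest = total paid − principal = $15,361.92 − $12,500.00 = $2,861.92

Total interest = (PMT × n) - PV = $2,861.92


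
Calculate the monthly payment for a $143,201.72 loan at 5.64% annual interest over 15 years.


Loan payment formula: PMT = PV × r / (1 − (1 + r)^(−n))
Monthly rate r = 0.0564/12 = 0.0047, n = 180 months
Denominator: 1 − (1 + 0.0564/12)^(−180) = 0.570021
PMT = $143,201.72 × (0.0564/12) / 0.570021
PMT = $1,180.74 per month

PMT = PV × r / (1-(1+r)^(-n)) = $1,180.74/month


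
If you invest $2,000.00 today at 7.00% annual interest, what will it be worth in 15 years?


Future value formula: FV = PV × (1 + r)^t
FV = $2,000.00 × (1 + 0.07)^15
FV = $2,000.00 × 2.759032
FV = $5,518.06

FV = PV × (1 + r)^t = $5,518.06


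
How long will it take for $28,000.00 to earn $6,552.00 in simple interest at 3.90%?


Rearrange the simple interest formula for t:
I = P × r × t  ⇒  t = I / (P × r)
t = $6,552.00 / ($28,000.00 × 0.039)
t = 6

t = I/(P×r) = 6 years


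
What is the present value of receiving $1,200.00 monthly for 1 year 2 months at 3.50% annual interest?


Present value of an ordinary annuity: PV = PMT × (1 − (1 + r)^(−n)) / r
Monthly rate r = 0.035/12 ≈ 0.00291667, n = 14
PV = $1,200.00 × (1 − (1 + 0.035/12)^(−14)) / (0.035/12)
PV = $1,200.00 × 13.698455
PV = $16,438.15

PV = PMT × (1-(1+r)^(-n))/r = $16,438.15


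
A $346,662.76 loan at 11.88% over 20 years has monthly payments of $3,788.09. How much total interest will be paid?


Total paid over the life of the loan = PMT × n.
Total paid = $3,788.09 × 240 = $909,141.60
Total interest = total paid − principal = $909,141.60 − $346,662.76 = $562,478.84

Total interest = (PMT × n) - PV = $562,478.84


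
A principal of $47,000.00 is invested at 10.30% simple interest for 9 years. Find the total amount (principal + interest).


Total amount formula: A = P(1 + rt) = P + P·r·t
Interest: I = P × r × t = $47,000.00 × 0.103 × 9 = $43,569.00
A = P + I = $47,000.00 + $43,569.00 = $90,569.00

A = P + I = P(1 + rt) = $90,569.00


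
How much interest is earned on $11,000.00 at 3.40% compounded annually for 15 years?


Compound interest earned = final amount − principal.
A = P(1 + r/n)^(nt) = $11,000.00 × (1 + 0.034/1)^(1 × 15) = $18,163.55
Interest = A − P = $18,163.55 − $11,000.00 = $7,163.55

Interest = A - P = $7,163.55


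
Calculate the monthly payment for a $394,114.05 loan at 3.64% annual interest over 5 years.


Loan payment formula: PMT = PV × r / (1 − (1 + r)^(−n))
Monthly rate r = 0.0364/12 ≈ 0.00303333, n = 60 months
Denominator: 1 − (1 + 0.0364/12)^(−60) = 0.166169
PMT = $394,114.05 × (0.0364/12) / 0.166169
PMT = $7,194.36 per month

PMT = PV × r / (1-(1+r)^(-n)) = $7,194.36/month


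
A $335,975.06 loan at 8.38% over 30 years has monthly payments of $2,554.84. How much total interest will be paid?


Total paid over the life of the loan = PMT × n.
Total paid = $2,554.84 × 360 = $919,742.40
Total interest = total paid − principal = $919,742.40 − $335,975.06 = $583,767.34

Total interest = (PMT × n) - PV = $583,767.34


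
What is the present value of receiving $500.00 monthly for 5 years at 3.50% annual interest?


Present value of an ordinary annuity: PV = PMT × (1 − (1 + r)^(−n)) / r
Monthly rate r = 0.035/12 ≈ 0.00291667, n = 60
PV = $500.00 × (1 − (1 + 0.035/12)^(−60)) / (0.035/12)
PV = $500.00 × 54.969988
PV = $27,484.99

PV = PMT × (1-(1+r)^(-n))/r = $27,484.99


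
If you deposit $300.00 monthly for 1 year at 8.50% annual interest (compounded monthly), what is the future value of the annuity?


Future value of an ordinary annuity: FV = PMT × ((1 + r)^n − 1) / r
Monthly rate r = 0.085/12 ≈ 0.00708333, n = 12
FV = $300.00 × ((1 + 0.085/12)^12 − 1) / (0.085/12)
FV = $300.00 × 12.478716
FV = $3,743.61

FV = PMT × ((1+r)^n - 1)/r = $3,743.61


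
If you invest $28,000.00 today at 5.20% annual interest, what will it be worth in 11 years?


Future value formula: FV = PV × (1 + r)^t
FV = $28,000.00 × (1 + 0.052)^11
FV = $28,000.00 × 1.7465183
FV = $48,902.51

FV = PV × (1 + r)^t = $48,902.51


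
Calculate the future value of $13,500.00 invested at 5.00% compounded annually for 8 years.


Compound interest formula: A = P(1 + r/n)^(nt)
A = $13,500.00 × (1 + 0.05/1)^(1 × 8)
Growth factor: (1 + 0.05/1)^8 = 1.4774554
A = $13,500.00 × 1.4774554
A = $19,945.65

A = P(1 + r/n)^(nt) = $19,945.65


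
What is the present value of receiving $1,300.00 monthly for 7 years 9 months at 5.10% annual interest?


Present value of an ordinary annuity: PV = PMT × (1 − (1 + r)^(−n)) / r
Monthly rate r = 0.051/12 = 0.00425, n = 93
PV = $1,300.00 × (1 − (1 + 0.051/12)^(−93)) / (0.051/12)
PV = $1,300.00 × 76.688008
PV = $99,694.41

PV = PMT × (1-(1+r)^(-n))/r = $99,694.41


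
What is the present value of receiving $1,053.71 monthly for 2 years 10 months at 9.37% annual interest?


Present value of an ordinary annuity: PV = PMT × (1 − (1 + r)^(−n)) / r
Monthly rate r = 0.0937/12 ≈ 0.00780833, n = 34
PV = $1,053.71 × (1 − (1 + 0.0937/12)^(−34)) / (0.0937/12)
PV = $1,053.71 × 29.759701
PV = $31,358.09

PV = PMT × (1-(1+r)^(-n))/r = $31,358.09


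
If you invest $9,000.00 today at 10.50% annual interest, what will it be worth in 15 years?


Future value formula: FV = PV × (1 + r)^t
FV = $9,000.00 × (1 + 0.105)^15
FV = $9,000.00 × 4.4713037
FV = $40,241.73

FV = PV × (1 + r)^t = $40,241.73


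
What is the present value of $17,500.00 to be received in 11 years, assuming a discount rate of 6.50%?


Present value formula: PV = FV / (1 + r)^t
PV = $17,500.00 / (1 + 0.065)^11
PV = $17,500.00 / 1.9991514
PV = $8,753.71

PV = FV / (1 + r)^t = $8,753.71


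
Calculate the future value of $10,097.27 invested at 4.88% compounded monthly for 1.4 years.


Compound interest formula: A = P(1 + r/n)^(nt)
A = $10,097.27 × (1 + 0.0488/12)^(12 × 1.4)
Growth factor: (1 + 0.0488/12)^16.8 = 1.070560
A = $10,097.27 × 1.070560
A = $10,809.73

A = P(1 + r/n)^(nt) = $10,809.73


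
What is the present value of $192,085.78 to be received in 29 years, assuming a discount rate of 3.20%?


Present value formula: PV = FV / (1 + r)^t
PV = $192,085.78 / (1 + 0.032)^29
PV = $192,085.78 / 2.4929365
PV = $77,052.01

PV = FV / (1 + r)^t = $77,052.01


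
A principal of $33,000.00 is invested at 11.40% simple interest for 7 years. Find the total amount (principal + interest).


Total amount formula: A = P(1 + rt) = P + P·r·t
Interest: I = P × r × t = $33,000.00 × 0.114 × 7 = $26,334.00
A = P + I = $33,000.00 + $26,334.00 = $59,334.00

A = P + I = P(1 + rt) = $59,334.00


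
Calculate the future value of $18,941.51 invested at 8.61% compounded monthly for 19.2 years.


Compound interest formula: A = P(1 + r/n)^(nt)
A = $18,941.51 × (1 + 0.0861/12)^(12 × 19.2)
Growth factor: (1 + 0.0861/12)^230.4 = 5.192512
A = $18,941.51 × 5.192512
A = $98,354.02

A = P(1 + r/n)^(nt) = $98,354.02


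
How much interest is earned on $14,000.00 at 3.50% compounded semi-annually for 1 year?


Compound interest earned = final amount − principal.
A = P(1 + r/n)^(nt) = $14,000.00 × (1 + 0.035/2)^(2 × 1) = $14,494.29
Interest = A − P = $14,494.29 − $14,000.00 = $494.29

Interest = A - P = $494.29


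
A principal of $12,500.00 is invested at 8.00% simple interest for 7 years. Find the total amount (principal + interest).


Total amount formula: A = P(1 + rt) = P + P·r·t
Interest: I = P × r × t = $12,500.00 × 0.08 × 7 = $7,000.00
A = P + I = $12,500.00 + $7,000.00 = $19,500.00

A = P + I = P(1 + rt) = $19,500.00


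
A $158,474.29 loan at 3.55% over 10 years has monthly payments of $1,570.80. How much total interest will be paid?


Total paid over the life of the loan = PMT × n.
Total paid = $1,570.80 × 120 = $188,496.00
Total interest = total paid − principal = $188,496.00 − $158,474.29 = $30,021.71

Total interest = (PMT × n) - PV = $30,021.71


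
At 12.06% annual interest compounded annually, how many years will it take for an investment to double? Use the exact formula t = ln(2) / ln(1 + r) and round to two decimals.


Doubling condition: (1 + r)^t = 2
Take ln of both sides: t × ln(1 + r) = ln(2)
t = ln(2) / ln(1 + r)
t = 0.693147 / 0.113864
t = 6.09

t = ln(2) / ln(1 + r) = 6.09 years


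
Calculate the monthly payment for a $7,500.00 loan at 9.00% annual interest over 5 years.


Loan payment formula: PMT = PV × r / (1 − (1 + r)^(−n))
Monthly rate r = 0.09/12 = 0.0075, n = 60 months
Denominator: 1 − (1 + 0.09/12)^(−60) = 0.361300
PMT = $7,500.00 × (0.09/12) / 0.361300
PMT = $155.69 per month

PMT = PV × r / (1-(1+r)^(-n)) = $155.69/month


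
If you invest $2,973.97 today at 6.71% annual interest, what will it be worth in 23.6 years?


Future value formula: FV = PV × (1 + r)^t
FV = $2,973.97 × (1 + 0.0671)^23.6
FV = $2,973.97 × 4.630638
FV = $13,771.38

FV = PV × (1 + r)^t = $13,771.38


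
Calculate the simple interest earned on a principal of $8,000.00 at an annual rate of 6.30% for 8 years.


Simple interest formula: I = P × r × t
I = $8,000.00 × 0.063 × 8
I = $4,032.00

I = P × r × t = $4,032.00


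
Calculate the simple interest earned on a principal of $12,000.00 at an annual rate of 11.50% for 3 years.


Simple interest formula: I = P × r × t
I = $12,000.00 × 0.115 × 3
I = $4,140.00

I = P × r × t = $4,140.00


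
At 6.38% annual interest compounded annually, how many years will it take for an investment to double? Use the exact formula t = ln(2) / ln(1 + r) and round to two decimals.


Doubling condition: (1 + r)^t = 2
Take ln of both sides: t × ln(1 + r) = ln(2)
t = ln(2) / ln(1 + r)
t = 0.693147 / 0.061847
t = 11.21

t = ln(2) / ln(1 + r) = 11.21 years


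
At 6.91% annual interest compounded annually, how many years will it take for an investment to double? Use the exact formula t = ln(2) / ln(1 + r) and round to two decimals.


Doubling condition: (1 + r)^t = 2
Take ln of both sides: t × ln(1 + r) = ln(2)
t = ln(2) / ln(1 + r)
t = 0.693147 / 0.066817
t = 10.37

t = ln(2) / ln(1 + r) = 10.37 years


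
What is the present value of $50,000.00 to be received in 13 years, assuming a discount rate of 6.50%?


Present value formula: PV = FV / (1 + r)^t
PV = $50,000.00 / (1 + 0.065)^13
PV = $50,000.00 / 2.267487
PV = $22,050.84

PV = FV / (1 + r)^t = $22,050.84


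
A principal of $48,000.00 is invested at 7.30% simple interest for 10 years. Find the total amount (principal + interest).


Total amount formula: A = P(1 + rt) = P + P·r·t
Interest: I = P × r × t = $48,000.00 × 0.073 × 10 = $35,040.00
A = P + I = $48,000.00 + $35,040.00 = $83,040.00

A = P + I = P(1 + rt) = $83,040.00


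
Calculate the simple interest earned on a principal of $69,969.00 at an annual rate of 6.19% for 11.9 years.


Simple interest formula: I = P × r × t
I = $69,969.00 × 0.0619 × 11.9
I = $51,539.87

I = P × r × t = $51,539.87


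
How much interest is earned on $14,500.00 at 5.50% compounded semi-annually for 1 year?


Compound interest earned = final amount − principal.
A = P(1 + r/n)^(nt) = $14,500.00 × (1 + 0.055/2)^(2 × 1) = $15,308.47
Interest = A − P = $15,308.47 − $14,500.00 = $808.47

Interest = A - P = $808.47


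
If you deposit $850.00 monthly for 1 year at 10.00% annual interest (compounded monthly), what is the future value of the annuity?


Future value of an ordinary annuity: FV = PMT × ((1 + r)^n − 1) / r
Monthly rate r = 0.1/12 ≈ 0.00833333, n = 12
FV = $850.00 × ((1 + 0.1/12)^12 − 1) / (0.1/12)
FV = $850.00 × 12.565568
FV = $10,680.73

FV = PMT × ((1+r)^n - 1)/r = $10,680.73
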